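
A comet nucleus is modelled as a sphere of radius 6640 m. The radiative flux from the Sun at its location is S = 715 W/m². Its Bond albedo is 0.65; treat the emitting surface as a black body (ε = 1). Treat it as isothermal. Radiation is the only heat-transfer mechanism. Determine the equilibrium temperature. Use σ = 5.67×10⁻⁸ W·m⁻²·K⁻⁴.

T ≈ 182 K

At equilibrium, absorbed power = emitted power.
Absorbing cross-section = πr² = 1.385×10⁸ m²; emitting surface = 4πr² = 5.540×10⁸ m² (ratio 4).
(1−a)S·A_cross = εσ·A_surf·T⁴  ⇒  T⁴ = (1−a)S/(4σ).
T⁴ = 0.350·715/(4·5.67×10⁻⁸) = 1.103×10⁹ K⁴.
T = (1.103×10⁹)^(1/4).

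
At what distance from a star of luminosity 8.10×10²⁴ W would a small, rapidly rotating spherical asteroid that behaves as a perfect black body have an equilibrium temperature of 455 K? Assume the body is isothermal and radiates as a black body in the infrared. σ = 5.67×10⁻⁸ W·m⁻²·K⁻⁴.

For an isothermal black-emitting sphere, (1−a)S·πr² = σ·4πr²·T⁴ ⇒ S = 4σT⁴/(1−a).
S = 4·5.67×10⁻⁸·(455)⁴/1.00 = 9721 W/m².
Flux falls as S = L/(4πd²), so d = √(L/(4πS)) = √(8.10×10²⁴/(4π·9721)).

d ≈ 8.14×10⁹ m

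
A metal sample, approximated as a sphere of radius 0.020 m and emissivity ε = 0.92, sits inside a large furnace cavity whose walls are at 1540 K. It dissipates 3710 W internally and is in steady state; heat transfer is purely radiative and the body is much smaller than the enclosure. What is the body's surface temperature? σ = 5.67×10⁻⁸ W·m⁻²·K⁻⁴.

T ≈ 2110 K

For a small grey body in a large enclosure, net radiated power = εσA(T⁴ − T_w⁴).
Steady state: P = εσA(T⁴ − T_w⁴) with A = 4πr² = 0.005027 m².
T⁴ = P/(εσA) + T_w⁴ = 3710/(0.92·5.67×10⁻⁸·0.005027) + (1540)⁴
    = 1.415×10¹³ + 5.624×10¹² = 1.977×10¹³ K⁴.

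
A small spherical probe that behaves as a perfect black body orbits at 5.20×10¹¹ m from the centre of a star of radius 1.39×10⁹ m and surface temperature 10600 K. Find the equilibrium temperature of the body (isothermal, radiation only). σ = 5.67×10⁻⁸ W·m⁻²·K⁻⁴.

T ≈ 388 K

The star's surface emits σT_*⁴; at distance d the flux is S = σT_*⁴(R_*/d)².
S = 5.67×10⁻⁸·(10600)⁴·(1.39×10⁹/5.20×10¹¹)² = 5115 W/m².
For an isothermal sphere T⁴ = (1−a)S/(4σ) = 2.255×10¹⁰ K⁴.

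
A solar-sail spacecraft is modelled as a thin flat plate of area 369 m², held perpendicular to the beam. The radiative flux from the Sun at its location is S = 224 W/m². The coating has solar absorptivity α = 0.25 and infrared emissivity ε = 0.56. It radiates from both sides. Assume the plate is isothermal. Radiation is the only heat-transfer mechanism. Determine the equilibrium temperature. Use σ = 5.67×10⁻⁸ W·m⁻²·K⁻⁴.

T ≈ 172 K

At equilibrium, absorbed power = emitted power.
Absorbing cross-section = A = 369.0 m²; emitting surface = 2A = 738.0 m² (ratio 2).
αS·A_cross = εσ·A_surf·T⁴  ⇒  T⁴ = αS/(ε·2σ).
T⁴ = 0.250·224/(0.56·2·5.67×10⁻⁸) = 8.818×10⁸ K⁴.
T = (8.818×10⁸)^(1/4).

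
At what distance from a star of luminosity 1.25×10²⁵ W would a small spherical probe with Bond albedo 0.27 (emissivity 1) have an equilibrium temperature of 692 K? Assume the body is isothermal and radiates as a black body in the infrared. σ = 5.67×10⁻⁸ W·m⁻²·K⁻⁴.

d ≈ 3.74×10⁹ m

For an isothermal black-emitting sphere, (1−a)S·πr² = σ·4πr²·T⁴ ⇒ S = 4σT⁴/(1−a).
S = 4·5.67×10⁻⁸·(692)⁴/0.730 = 71240 W/m².
Flux falls as S = L/(4πd²), so d = √(L/(4πS)) = √(1.25×10²⁵/(4π·71240)).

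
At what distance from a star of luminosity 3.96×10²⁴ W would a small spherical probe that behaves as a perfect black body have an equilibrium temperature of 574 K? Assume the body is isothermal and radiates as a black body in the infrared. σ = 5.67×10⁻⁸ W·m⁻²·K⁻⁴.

For an isothermal black-emitting sphere, (1−a)S·πr² = σ·4πr²·T⁴ ⇒ S = 4σT⁴/(1−a).
S = 4·5.67×10⁻⁸·(574)⁴/1.00 = 24620 W/m².
Flux falls as S = L/(4πd²), so d = √(L/(4πS)) = √(3.96×10²⁴/(4π·24620)).

d ≈ 3.58×10⁹ m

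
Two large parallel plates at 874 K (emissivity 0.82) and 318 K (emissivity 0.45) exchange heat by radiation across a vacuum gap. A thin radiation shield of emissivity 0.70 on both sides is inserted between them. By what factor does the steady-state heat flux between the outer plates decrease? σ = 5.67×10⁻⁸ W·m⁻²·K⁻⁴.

Without shield: q₀ = σΔ(T⁴)/(1/ε₁+1/ε₂−1) with denominator 2.442.
With shield the two gaps are in series; the resistances add: (1/ε₁+1/ε_s−1)+(1/ε_s+1/ε₂−1) = 1.648+2.651 = 4.299.
Heat-flux ratio q₀/q = 4.299/2.442.

factor ≈ 1.76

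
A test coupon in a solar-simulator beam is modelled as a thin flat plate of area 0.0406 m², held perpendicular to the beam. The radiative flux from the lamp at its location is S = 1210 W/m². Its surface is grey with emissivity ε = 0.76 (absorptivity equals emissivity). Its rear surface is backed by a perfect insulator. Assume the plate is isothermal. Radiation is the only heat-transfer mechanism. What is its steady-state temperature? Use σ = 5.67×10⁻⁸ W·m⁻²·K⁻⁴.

T ≈ 382 K

At equilibrium, absorbed power = emitted power.
Absorbing cross-section = A = 0.04060 m²; emitting surface = A = 0.04060 m² (ratio 1).
εS·A_cross = εσ·A_surf·T⁴  ⇒  T⁴ = S/(1σ)   (ε cancels).
T⁴ = 1210/(1·5.67×10⁻⁸) = 2.134×10¹⁰ K⁴.
T = (2.134×10¹⁰)^(1/4).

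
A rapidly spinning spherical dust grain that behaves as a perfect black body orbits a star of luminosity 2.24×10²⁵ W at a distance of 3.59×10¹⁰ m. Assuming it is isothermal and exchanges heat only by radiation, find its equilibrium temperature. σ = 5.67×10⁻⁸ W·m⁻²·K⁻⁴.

T ≈ 279 K

First find the stellar flux at distance d: S = L/(4πd²) = 2.24×10²⁵/(4π·(3.59×10¹⁰)²) = 1383 W/m².
For an isothermal sphere, absorbed (1−a)S·πr² = emitted σ·4πr²·T⁴, so T⁴ = (1−a)S/(4σ).
T⁴ = 1.00·1383/(4·5.67×10⁻⁸) = 6.098×10⁹ K⁴.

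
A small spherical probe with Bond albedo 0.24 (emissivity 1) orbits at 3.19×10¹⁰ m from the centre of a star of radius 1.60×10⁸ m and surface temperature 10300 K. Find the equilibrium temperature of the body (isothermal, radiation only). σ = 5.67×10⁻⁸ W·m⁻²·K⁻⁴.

The star's surface emits σT_*⁴; at distance d the flux is S = σT_*⁴(R_*/d)².
S = 5.67×10⁻⁸·(10300)⁴·(1.60×10⁸/3.19×10¹⁰)² = 16050 W/m².
For an isothermal sphere T⁴ = (1−a)S/(4σ) = 5.380×10¹⁰ K⁴.

T ≈ 482 K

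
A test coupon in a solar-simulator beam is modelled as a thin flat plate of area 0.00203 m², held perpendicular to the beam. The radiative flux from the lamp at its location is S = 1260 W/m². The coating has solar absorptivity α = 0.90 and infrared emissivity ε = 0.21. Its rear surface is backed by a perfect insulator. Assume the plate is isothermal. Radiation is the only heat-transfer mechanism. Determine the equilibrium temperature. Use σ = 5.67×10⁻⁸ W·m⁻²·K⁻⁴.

At equilibrium, absorbed power = emitted power.
Absorbing cross-section = A = 0.002030 m²; emitting surface = A = 0.002030 m² (ratio 1).
αS·A_cross = εσ·A_surf·T⁴  ⇒  T⁴ = αS/(ε·1σ).
T⁴ = 0.900·1260/(0.21·1·5.67×10⁻⁸) = 9.524×10¹⁰ K⁴.
T = (9.524×10¹⁰)^(1/4).

T ≈ 556 K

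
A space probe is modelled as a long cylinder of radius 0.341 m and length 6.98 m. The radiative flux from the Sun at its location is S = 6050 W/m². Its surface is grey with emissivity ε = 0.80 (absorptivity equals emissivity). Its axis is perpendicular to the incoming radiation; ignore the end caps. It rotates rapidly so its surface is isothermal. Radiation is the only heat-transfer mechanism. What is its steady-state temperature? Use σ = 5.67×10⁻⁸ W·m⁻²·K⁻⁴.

At equilibrium, absorbed power = emitted power.
Absorbing cross-section = 2rL = 4.760 m²; emitting surface = 2πrL = 14.96 m² (ratio π).
εS·A_cross = εσ·A_surf·T⁴  ⇒  T⁴ = S/(πσ)   (ε cancels).
T⁴ = 6050/(π·5.67×10⁻⁸) = 3.396×10¹⁰ K⁴.
T = (3.396×10¹⁰)^(1/4).

T ≈ 429 K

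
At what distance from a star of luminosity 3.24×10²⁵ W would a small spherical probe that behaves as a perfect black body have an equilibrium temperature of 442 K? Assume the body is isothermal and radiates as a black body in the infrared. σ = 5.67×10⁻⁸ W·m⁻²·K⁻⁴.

d ≈ 1.73×10¹⁰ m

For an isothermal black-emitting sphere, (1−a)S·πr² = σ·4πr²·T⁴ ⇒ S = 4σT⁴/(1−a).
S = 4·5.67×10⁻⁸·(442)⁴/1.00 = 8656 W/m².
Flux falls as S = L/(4πd²), so d = √(L/(4πS)) = √(3.24×10²⁵/(4π·8656)).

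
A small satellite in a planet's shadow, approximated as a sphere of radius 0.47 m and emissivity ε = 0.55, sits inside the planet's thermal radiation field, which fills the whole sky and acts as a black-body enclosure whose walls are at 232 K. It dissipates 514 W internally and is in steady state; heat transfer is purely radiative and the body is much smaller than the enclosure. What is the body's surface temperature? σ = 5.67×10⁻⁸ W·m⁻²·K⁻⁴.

For a small grey body in a large enclosure, net radiated power = εσA(T⁴ − T_w⁴).
Steady state: P = εσA(T⁴ − T_w⁴) with A = 4πr² = 2.776 m².
T⁴ = P/(εσA) + T_w⁴ = 514/(0.55·5.67×10⁻⁸·2.776) + (232)⁴
    = 5.938×10⁹ + 2.897×10⁹ = 8.835×10⁹ K⁴.

T ≈ 307 K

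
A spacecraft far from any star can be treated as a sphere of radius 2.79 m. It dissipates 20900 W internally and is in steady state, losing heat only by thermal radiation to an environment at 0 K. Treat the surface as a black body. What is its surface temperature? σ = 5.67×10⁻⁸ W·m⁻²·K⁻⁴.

Steady state: internal power = radiated power, P = εσA T⁴.
Radiating area A = 4πr² = 97.82 m².
T⁴ = P/(εσA) = 20900/(1.0·5.67×10⁻⁸·97.82) = 3.768×10⁹ K⁴.
T = (3.768×10⁹)^(1/4).

T ≈ 248 K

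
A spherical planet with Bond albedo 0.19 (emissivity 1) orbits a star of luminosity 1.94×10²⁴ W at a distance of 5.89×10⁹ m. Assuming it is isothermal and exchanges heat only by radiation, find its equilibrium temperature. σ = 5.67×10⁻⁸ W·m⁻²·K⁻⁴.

First find the stellar flux at distance d: S = L/(4πd²) = 1.94×10²⁴/(4π·(5.89×10⁹)²) = 4450 W/m².
For an isothermal sphere, absorbed (1−a)S·πr² = emitted σ·4πr²·T⁴, so T⁴ = (1−a)S/(4σ).
T⁴ = 0.810·4450/(4·5.67×10⁻⁸) = 1.589×10¹⁰ K⁴.

T ≈ 355 K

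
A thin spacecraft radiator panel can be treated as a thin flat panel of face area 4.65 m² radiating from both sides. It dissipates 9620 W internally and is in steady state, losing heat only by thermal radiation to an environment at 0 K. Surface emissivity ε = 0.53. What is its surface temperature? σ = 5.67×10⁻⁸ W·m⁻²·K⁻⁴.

T ≈ 431 K

Steady state: internal power = radiated power, P = εσA T⁴.
Radiating area A = 2·4.65 = 9.300 m².
T⁴ = P/(εσA) = 9620/(0.53·5.67×10⁻⁸·9.300) = 3.442×10¹⁰ K⁴.
T = (3.442×10¹⁰)^(1/4).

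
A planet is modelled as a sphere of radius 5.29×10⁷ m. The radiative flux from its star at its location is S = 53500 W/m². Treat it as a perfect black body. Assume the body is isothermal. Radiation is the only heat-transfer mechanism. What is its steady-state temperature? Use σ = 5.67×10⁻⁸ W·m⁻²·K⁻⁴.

T ≈ 697 K

At equilibrium, absorbed power = emitted power.
Absorbing cross-section = πr² = 8.791×10¹⁵ m²; emitting surface = 4πr² = 3.517×10¹⁶ m² (ratio 4).
S·A_cross = εσ·A_surf·T⁴  ⇒  T⁴ = S/(4σ).
T⁴ = 1.00·53500/(4·5.67×10⁻⁸) = 2.359×10¹¹ K⁴.
T = (2.359×10¹¹)^(1/4).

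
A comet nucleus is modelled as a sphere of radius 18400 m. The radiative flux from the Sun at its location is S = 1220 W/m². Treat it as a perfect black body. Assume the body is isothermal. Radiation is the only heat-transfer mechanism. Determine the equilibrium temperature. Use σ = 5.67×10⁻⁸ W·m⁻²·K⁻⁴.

At equilibrium, absorbed power = emitted power.
Absorbing cross-section = πr² = 1.064×10⁹ m²; emitting surface = 4πr² = 4.254×10⁹ m² (ratio 4).
S·A_cross = εσ·A_surf·T⁴  ⇒  T⁴ = S/(4σ).
T⁴ = 1.00·1220/(4·5.67×10⁻⁸) = 5.379×10⁹ K⁴.
T = (5.379×10⁹)^(1/4).

T ≈ 271 K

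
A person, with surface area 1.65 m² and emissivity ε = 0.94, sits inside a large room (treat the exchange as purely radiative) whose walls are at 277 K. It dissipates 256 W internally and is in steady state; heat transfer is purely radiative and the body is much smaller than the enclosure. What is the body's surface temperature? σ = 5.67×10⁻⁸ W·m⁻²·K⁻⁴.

T ≈ 306 K

For a small grey body in a large enclosure, net radiated power = εσA(T⁴ − T_w⁴).
Steady state: P = εσA(T⁴ − T_w⁴) with A = 1.65 m².
T⁴ = P/(εσA) + T_w⁴ = 256/(0.94·5.67×10⁻⁸·1.650) + (277)⁴
    = 2.911×10⁹ + 5.887×10⁹ = 8.798×10⁹ K⁴.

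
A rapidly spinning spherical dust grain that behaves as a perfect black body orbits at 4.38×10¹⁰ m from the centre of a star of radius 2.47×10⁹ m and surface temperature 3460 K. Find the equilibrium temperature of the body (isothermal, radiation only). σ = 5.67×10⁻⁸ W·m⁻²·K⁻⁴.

T ≈ 581 K

The star's surface emits σT_*⁴; at distance d the flux is S = σT_*⁴(R_*/d)².
S = 5.67×10⁻⁸·(3460)⁴·(2.47×10⁹/4.38×10¹⁰)² = 25840 W/m².
For an isothermal sphere T⁴ = (1−a)S/(4σ) = 1.139×10¹¹ K⁴.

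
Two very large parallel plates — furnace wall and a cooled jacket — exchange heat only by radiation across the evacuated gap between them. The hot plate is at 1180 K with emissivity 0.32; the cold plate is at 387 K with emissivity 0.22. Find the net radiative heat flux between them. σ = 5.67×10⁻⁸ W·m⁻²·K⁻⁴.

q ≈ 16300 W/m²

For two infinite grey parallel plates, q = σ(T₁⁴ − T₂⁴)/(1/ε₁ + 1/ε₂ − 1).
T₁⁴ − T₂⁴ = 1.939×10¹² − 2.243×10¹⁰ = 1.916×10¹² K⁴.
1/ε₁ + 1/ε₂ − 1 = 3.125 + 4.545 − 1 = 6.670.
q = 5.67×10⁻⁸ × 1.916×10¹² / 6.670.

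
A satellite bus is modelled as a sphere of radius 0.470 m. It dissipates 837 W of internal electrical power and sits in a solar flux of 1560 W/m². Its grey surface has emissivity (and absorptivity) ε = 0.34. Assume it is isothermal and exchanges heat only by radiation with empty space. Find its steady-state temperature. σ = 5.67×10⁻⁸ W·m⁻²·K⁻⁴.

T ≈ 387 K

At steady state, absorbed solar power + internal power = radiated power.
Absorbed: α·S·A_cross = 0.34·1560·0.6940 = 368.1 W (cross-section πr²).
Total input = 368.1 + 837 = 1205 W.
Radiated: εσ·A_surf·T⁴ with A_surf = 4πr² = 2.776 m².
T⁴ = 1205/(0.34·5.67×10⁻⁸·2.776) = 2.252×10¹⁰ K⁴.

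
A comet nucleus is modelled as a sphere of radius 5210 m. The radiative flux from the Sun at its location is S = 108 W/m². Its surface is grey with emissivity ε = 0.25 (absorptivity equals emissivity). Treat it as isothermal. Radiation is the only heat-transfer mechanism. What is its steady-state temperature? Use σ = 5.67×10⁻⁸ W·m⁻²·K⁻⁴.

At equilibrium, absorbed power = emitted power.
Absorbing cross-section = πr² = 8.528×10⁷ m²; emitting surface = 4πr² = 3.411×10⁸ m² (ratio 4).
εS·A_cross = εσ·A_surf·T⁴  ⇒  T⁴ = S/(4σ)   (ε cancels).
T⁴ = 108/(4·5.67×10⁻⁸) = 4.762×10⁸ K⁴.
T = (4.762×10⁸)^(1/4).

T ≈ 148 K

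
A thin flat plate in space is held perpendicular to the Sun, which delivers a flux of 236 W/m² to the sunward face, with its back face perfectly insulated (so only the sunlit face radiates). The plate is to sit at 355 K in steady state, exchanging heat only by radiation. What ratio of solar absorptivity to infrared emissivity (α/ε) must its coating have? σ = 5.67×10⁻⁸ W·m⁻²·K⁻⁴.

Balance: αS·A = εσ·1A·T⁴ ⇒ α/ε = σT⁴/S.
α/ε = 5.67×10⁻⁸·(355)⁴/236 = 5.67×10⁻⁸·1.588×10¹⁰/236.

α/ε ≈ 3.82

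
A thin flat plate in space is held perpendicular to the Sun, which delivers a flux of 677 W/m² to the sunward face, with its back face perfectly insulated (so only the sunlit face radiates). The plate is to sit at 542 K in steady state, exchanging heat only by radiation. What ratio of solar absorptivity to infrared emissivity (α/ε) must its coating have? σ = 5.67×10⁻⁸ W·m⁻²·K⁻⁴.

Balance: αS·A = εσ·1A·T⁴ ⇒ α/ε = σT⁴/S.
α/ε = 5.67×10⁻⁸·(542)⁴/677 = 5.67×10⁻⁸·8.630×10¹⁰/677.

α/ε ≈ 7.23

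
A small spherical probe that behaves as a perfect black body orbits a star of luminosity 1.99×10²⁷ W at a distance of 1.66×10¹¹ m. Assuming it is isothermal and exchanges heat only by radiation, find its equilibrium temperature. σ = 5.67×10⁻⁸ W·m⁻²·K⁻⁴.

First find the stellar flux at distance d: S = L/(4πd²) = 1.99×10²⁷/(4π·(1.66×10¹¹)²) = 5747 W/m².
For an isothermal sphere, absorbed (1−a)S·πr² = emitted σ·4πr²·T⁴, so T⁴ = (1−a)S/(4σ).
T⁴ = 1.00·5747/(4·5.67×10⁻⁸) = 2.534×10¹⁰ K⁴.

T ≈ 399 K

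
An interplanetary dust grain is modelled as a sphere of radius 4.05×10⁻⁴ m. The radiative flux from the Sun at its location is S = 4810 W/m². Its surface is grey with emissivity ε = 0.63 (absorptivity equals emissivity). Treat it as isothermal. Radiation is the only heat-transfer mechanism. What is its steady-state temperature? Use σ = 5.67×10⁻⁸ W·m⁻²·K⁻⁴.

At equilibrium, absorbed power = emitted power.
Absorbing cross-section = πr² = 5.153×10⁻⁷ m²; emitting surface = 4πr² = 2.061×10⁻⁶ m² (ratio 4).
εS·A_cross = εσ·A_surf·T⁴  ⇒  T⁴ = S/(4σ)   (ε cancels).
T⁴ = 4810/(4·5.67×10⁻⁸) = 2.121×10¹⁰ K⁴.
T = (2.121×10¹⁰)^(1/4).

T ≈ 382 K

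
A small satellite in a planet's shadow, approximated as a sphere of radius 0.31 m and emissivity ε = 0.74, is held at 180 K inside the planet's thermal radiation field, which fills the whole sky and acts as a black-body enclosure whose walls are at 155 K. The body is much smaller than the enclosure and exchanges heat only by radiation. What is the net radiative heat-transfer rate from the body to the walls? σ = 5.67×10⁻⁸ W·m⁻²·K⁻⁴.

For a small grey body in a large enclosure: P_net = εσA(T_body⁴ − T_wall⁴).
A = 4πr² = 1.208 m²; T_body⁴ − T_wall⁴ = 1.050×10⁹ − 5.772×10⁸ = 4.726×10⁸ K⁴.
|P_net| = 0.74·5.67×10⁻⁸·1.208·4.726×10⁸.

P_net ≈ 23.9 W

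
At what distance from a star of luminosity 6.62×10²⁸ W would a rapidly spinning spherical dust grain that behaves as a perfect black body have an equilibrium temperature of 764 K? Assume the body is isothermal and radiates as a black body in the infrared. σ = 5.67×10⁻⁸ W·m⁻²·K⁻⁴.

For an isothermal black-emitting sphere, (1−a)S·πr² = σ·4πr²·T⁴ ⇒ S = 4σT⁴/(1−a).
S = 4·5.67×10⁻⁸·(764)⁴/1.00 = 77270 W/m².
Flux falls as S = L/(4πd²), so d = √(L/(4πS)) = √(6.62×10²⁸/(4π·77270)).

d ≈ 2.61×10¹¹ m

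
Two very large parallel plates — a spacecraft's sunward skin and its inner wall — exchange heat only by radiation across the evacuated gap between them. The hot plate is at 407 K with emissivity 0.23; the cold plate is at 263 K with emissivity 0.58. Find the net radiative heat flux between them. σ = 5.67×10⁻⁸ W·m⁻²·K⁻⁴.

q ≈ 253 W/m²

For two infinite grey parallel plates, q = σ(T₁⁴ − T₂⁴)/(1/ε₁ + 1/ε₂ − 1).
T₁⁴ − T₂⁴ = 2.744×10¹⁰ − 4.784×10⁹ = 2.266×10¹⁰ K⁴.
1/ε₁ + 1/ε₂ − 1 = 4.348 + 1.724 − 1 = 5.072.
q = 5.67×10⁻⁸ × 2.266×10¹⁰ / 5.072.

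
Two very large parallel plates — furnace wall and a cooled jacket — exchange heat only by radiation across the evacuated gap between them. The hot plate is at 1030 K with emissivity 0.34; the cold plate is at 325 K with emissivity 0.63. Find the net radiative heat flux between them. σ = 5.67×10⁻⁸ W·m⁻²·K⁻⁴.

q ≈ 17900 W/m²

For two infinite grey parallel plates, q = σ(T₁⁴ − T₂⁴)/(1/ε₁ + 1/ε₂ − 1).
T₁⁴ − T₂⁴ = 1.126×10¹² − 1.116×10¹⁰ = 1.114×10¹² K⁴.
1/ε₁ + 1/ε₂ − 1 = 2.941 + 1.587 − 1 = 3.528.
q = 5.67×10⁻⁸ × 1.114×10¹² / 3.528.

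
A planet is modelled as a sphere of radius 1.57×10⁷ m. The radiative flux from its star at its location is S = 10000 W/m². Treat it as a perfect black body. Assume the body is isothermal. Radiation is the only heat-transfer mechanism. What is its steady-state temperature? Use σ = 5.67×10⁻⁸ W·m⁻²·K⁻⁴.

At equilibrium, absorbed power = emitted power.
Absorbing cross-section = πr² = 7.744×10¹⁴ m²; emitting surface = 4πr² = 3.097×10¹⁵ m² (ratio 4).
S·A_cross = εσ·A_surf·T⁴  ⇒  T⁴ = S/(4σ).
T⁴ = 1.00·10000/(4·5.67×10⁻⁸) = 4.409×10¹⁰ K⁴.
T = (4.409×10¹⁰)^(1/4).

T ≈ 458 K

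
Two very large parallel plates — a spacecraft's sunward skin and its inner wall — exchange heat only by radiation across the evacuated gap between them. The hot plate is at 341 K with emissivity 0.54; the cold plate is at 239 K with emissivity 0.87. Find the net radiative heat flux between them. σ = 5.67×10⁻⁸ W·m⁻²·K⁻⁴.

For two infinite grey parallel plates, q = σ(T₁⁴ − T₂⁴)/(1/ε₁ + 1/ε₂ − 1).
T₁⁴ − T₂⁴ = 1.352×10¹⁰ − 3.263×10⁹ = 1.026×10¹⁰ K⁴.
1/ε₁ + 1/ε₂ − 1 = 1.852 + 1.149 − 1 = 2.001.
q = 5.67×10⁻⁸ × 1.026×10¹⁰ / 2.001.

q ≈ 291 W/m²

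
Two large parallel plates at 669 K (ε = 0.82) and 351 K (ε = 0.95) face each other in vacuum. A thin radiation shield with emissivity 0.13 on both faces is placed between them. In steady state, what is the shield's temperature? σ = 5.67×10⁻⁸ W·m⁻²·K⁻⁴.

In steady state the net flux on the hot side equals that on the cold side.
σ(T₁⁴−T_s⁴)/D₁ = σ(T_s⁴−T₂⁴)/D₂, with D₁ = 1/ε₁+1/ε_s−1 = 7.912, D₂ = 1/ε_s+1/ε₂−1 = 7.745.
Solve for T_s⁴: T_s⁴ = (D₂·T₁⁴ + D₁·T₂⁴)/(D₁+D₂) = 1.068×10¹¹ K⁴.

T_s ≈ 572 K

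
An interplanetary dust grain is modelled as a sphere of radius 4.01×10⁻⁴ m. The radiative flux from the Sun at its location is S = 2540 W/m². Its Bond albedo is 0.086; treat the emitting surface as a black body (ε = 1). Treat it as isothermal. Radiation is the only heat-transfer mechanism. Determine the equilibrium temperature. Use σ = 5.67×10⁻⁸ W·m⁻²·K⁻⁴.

At equilibrium, absorbed power = emitted power.
Absorbing cross-section = πr² = 5.052×10⁻⁷ m²; emitting surface = 4πr² = 2.021×10⁻⁶ m² (ratio 4).
(1−a)S·A_cross = εσ·A_surf·T⁴  ⇒  T⁴ = (1−a)S/(4σ).
T⁴ = 0.914·2540/(4·5.67×10⁻⁸) = 1.024×10¹⁰ K⁴.
T = (1.024×10¹⁰)^(1/4).

T ≈ 318 K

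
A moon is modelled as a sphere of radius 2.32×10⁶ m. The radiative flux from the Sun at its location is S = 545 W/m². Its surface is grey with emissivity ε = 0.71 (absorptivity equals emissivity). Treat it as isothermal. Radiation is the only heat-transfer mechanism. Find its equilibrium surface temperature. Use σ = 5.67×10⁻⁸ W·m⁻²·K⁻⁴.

T ≈ 221 K

At equilibrium, absorbed power = emitted power.
Absorbing cross-section = πr² = 1.691×10¹³ m²; emitting surface = 4πr² = 6.764×10¹³ m² (ratio 4).
εS·A_cross = εσ·A_surf·T⁴  ⇒  T⁴ = S/(4σ)   (ε cancels).
T⁴ = 545/(4·5.67×10⁻⁸) = 2.403×10⁹ K⁴.
T = (2.403×10⁹)^(1/4).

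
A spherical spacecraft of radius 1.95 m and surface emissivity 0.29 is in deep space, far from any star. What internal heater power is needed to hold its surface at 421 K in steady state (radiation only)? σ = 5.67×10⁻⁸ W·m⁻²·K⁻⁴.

P ≈ 24700 W

P = εσ·4πr²·T⁴.
4πr² = 47.78 m²; T⁴ = 3.141×10¹⁰ K⁴.
P = 0.29·5.67×10⁻⁸·47.78·3.141×10¹⁰.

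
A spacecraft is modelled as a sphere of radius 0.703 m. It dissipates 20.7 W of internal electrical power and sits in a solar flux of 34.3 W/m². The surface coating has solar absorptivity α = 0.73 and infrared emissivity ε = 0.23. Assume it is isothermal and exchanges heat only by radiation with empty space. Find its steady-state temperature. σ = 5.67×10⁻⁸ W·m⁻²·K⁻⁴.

At steady state, absorbed solar power + internal power = radiated power.
Absorbed: α·S·A_cross = 0.73·34.3·1.553 = 38.88 W (cross-section πr²).
Total input = 38.88 + 20.7 = 59.58 W.
Radiated: εσ·A_surf·T⁴ with A_surf = 4πr² = 6.210 m².
T⁴ = 59.58/(0.23·5.67×10⁻⁸·6.210) = 7.356×10⁸ K⁴.

T ≈ 165 K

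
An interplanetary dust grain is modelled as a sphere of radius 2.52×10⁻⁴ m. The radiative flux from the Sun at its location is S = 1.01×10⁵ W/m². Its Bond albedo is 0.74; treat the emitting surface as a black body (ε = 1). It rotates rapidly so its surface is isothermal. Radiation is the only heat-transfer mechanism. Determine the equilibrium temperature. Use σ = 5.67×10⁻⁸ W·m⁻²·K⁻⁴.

At equilibrium, absorbed power = emitted power.
Absorbing cross-section = πr² = 1.995×10⁻⁷ m²; emitting surface = 4πr² = 7.980×10⁻⁷ m² (ratio 4).
(1−a)S·A_cross = εσ·A_surf·T⁴  ⇒  T⁴ = (1−a)S/(4σ).
T⁴ = 0.260·1.01×10⁵/(4·5.67×10⁻⁸) = 1.158×10¹¹ K⁴.
T = (1.158×10¹¹)^(1/4).

T ≈ 583 K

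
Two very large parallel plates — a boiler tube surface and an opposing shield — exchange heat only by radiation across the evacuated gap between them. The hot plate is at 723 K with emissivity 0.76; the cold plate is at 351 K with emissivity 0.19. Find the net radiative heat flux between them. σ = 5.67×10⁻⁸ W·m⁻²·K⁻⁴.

q ≈ 2620 W/m²

For two infinite grey parallel plates, q = σ(T₁⁴ − T₂⁴)/(1/ε₁ + 1/ε₂ − 1).
T₁⁴ − T₂⁴ = 2.732×10¹¹ − 1.518×10¹⁰ = 2.581×10¹¹ K⁴.
1/ε₁ + 1/ε₂ − 1 = 1.316 + 5.263 − 1 = 5.579.
q = 5.67×10⁻⁸ × 2.581×10¹¹ / 5.579.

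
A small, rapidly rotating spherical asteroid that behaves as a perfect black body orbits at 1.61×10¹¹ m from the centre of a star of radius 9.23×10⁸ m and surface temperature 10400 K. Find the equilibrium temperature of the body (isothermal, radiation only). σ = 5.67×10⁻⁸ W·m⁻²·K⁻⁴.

The star's surface emits σT_*⁴; at distance d the flux is S = σT_*⁴(R_*/d)².
S = 5.67×10⁻⁸·(10400)⁴·(9.23×10⁸/1.61×10¹¹)² = 21800 W/m².
For an isothermal sphere T⁴ = (1−a)S/(4σ) = 9.612×10¹⁰ K⁴.

T ≈ 557 K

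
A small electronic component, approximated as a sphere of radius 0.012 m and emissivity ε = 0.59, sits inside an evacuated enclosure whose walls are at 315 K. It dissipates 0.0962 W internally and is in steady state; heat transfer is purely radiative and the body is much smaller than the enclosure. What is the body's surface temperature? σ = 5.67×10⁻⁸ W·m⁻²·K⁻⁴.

T ≈ 327 K

For a small grey body in a large enclosure, net radiated power = εσA(T⁴ − T_w⁴).
Steady state: P = εσA(T⁴ − T_w⁴) with A = 4πr² = 0.001810 m².
T⁴ = P/(εσA) + T_w⁴ = 0.0962/(0.59·5.67×10⁻⁸·0.001810) + (315)⁴
    = 1.589×10⁹ + 9.846×10⁹ = 1.143×10¹⁰ K⁴.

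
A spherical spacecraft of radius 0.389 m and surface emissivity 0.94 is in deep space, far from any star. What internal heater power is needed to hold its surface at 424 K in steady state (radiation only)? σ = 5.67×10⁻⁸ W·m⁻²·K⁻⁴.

P ≈ 3280 W

P = εσ·4πr²·T⁴.
4πr² = 1.902 m²; T⁴ = 3.232×10¹⁰ K⁴.
P = 0.94·5.67×10⁻⁸·1.902·3.232×10¹⁰.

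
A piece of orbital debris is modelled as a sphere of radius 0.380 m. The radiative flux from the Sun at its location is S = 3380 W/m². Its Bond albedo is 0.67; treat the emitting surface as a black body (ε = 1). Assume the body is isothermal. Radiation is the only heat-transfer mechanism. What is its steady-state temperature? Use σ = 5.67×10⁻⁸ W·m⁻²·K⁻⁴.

At equilibrium, absorbed power = emitted power.
Absorbing cross-section = πr² = 0.4536 m²; emitting surface = 4πr² = 1.815 m² (ratio 4).
(1−a)S·A_cross = εσ·A_surf·T⁴  ⇒  T⁴ = (1−a)S/(4σ).
T⁴ = 0.330·3380/(4·5.67×10⁻⁸) = 4.918×10⁹ K⁴.
T = (4.918×10⁹)^(1/4).

T ≈ 265 K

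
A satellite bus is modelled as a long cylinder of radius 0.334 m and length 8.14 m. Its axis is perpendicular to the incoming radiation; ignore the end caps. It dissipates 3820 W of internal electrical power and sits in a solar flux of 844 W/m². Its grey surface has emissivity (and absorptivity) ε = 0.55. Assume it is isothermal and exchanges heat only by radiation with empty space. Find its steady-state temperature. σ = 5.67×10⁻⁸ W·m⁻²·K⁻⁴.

T ≈ 330 K

At steady state, absorbed solar power + internal power = radiated power.
Absorbed: α·S·A_cross = 0.55·844·5.438 = 2524 W (cross-section 2rL).
Total input = 2524 + 3820 = 6344 W.
Radiated: εσ·A_surf·T⁴ with A_surf = 2πrL = 17.08 m².
T⁴ = 6344/(0.55·5.67×10⁻⁸·17.08) = 1.191×10¹⁰ K⁴.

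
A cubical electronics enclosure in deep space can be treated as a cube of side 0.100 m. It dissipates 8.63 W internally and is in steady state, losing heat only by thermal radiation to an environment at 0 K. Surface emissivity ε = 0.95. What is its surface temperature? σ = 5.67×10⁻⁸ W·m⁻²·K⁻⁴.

Steady state: internal power = radiated power, P = εσA T⁴.
Radiating area A = 6L² = 0.06000 m².
T⁴ = P/(εσA) = 8.63/(0.95·5.67×10⁻⁸·0.06000) = 2.670×10⁹ K⁴.
T = (2.670×10⁹)^(1/4).

T ≈ 227 K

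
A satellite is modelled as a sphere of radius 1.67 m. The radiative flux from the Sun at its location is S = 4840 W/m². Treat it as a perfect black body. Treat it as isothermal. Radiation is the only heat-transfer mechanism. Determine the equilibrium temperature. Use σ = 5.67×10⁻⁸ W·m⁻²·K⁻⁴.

T ≈ 382 K

At equilibrium, absorbed power = emitted power.
Absorbing cross-section = πr² = 8.762 m²; emitting surface = 4πr² = 35.05 m² (ratio 4).
S·A_cross = εσ·A_surf·T⁴  ⇒  T⁴ = S/(4σ).
T⁴ = 1.00·4840/(4·5.67×10⁻⁸) = 2.134×10¹⁰ K⁴.
T = (2.134×10¹⁰)^(1/4).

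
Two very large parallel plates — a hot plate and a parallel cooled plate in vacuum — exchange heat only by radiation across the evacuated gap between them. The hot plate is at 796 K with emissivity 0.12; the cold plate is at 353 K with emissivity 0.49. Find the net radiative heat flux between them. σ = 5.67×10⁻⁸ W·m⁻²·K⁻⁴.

For two infinite grey parallel plates, q = σ(T₁⁴ − T₂⁴)/(1/ε₁ + 1/ε₂ − 1).
T₁⁴ − T₂⁴ = 4.015×10¹¹ − 1.553×10¹⁰ = 3.859×10¹¹ K⁴.
1/ε₁ + 1/ε₂ − 1 = 8.333 + 2.041 − 1 = 9.374.
q = 5.67×10⁻⁸ × 3.859×10¹¹ / 9.374.

q ≈ 2330 W/m²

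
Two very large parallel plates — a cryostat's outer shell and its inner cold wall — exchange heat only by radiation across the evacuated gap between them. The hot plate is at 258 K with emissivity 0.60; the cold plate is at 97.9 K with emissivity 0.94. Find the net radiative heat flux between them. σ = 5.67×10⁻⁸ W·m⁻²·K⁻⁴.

For two infinite grey parallel plates, q = σ(T₁⁴ − T₂⁴)/(1/ε₁ + 1/ε₂ − 1).
T₁⁴ − T₂⁴ = 4.431×10⁹ − 9.186×10⁷ = 4.339×10⁹ K⁴.
1/ε₁ + 1/ε₂ − 1 = 1.667 + 1.064 − 1 = 1.730.
q = 5.67×10⁻⁸ × 4.339×10⁹ / 1.730.

q ≈ 142 W/m²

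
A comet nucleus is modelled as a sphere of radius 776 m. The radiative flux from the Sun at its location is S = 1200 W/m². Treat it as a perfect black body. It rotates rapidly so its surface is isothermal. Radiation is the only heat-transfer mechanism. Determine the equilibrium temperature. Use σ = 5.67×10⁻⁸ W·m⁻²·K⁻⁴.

T ≈ 270 K

At equilibrium, absorbed power = emitted power.
Absorbing cross-section = πr² = 1.892×10⁶ m²; emitting surface = 4πr² = 7.567×10⁶ m² (ratio 4).
S·A_cross = εσ·A_surf·T⁴  ⇒  T⁴ = S/(4σ).
T⁴ = 1.00·1200/(4·5.67×10⁻⁸) = 5.291×10⁹ K⁴.
T = (5.291×10⁹)^(1/4).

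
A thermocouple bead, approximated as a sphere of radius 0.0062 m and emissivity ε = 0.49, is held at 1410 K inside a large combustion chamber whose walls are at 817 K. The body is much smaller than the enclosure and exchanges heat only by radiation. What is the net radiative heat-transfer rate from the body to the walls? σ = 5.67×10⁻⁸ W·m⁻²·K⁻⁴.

For a small grey body in a large enclosure: P_net = εσA(T_body⁴ − T_wall⁴).
A = 4πr² = 4.831×10⁻⁴ m²; T_body⁴ − T_wall⁴ = 3.953×10¹² − 4.455×10¹¹ = 3.507×10¹² K⁴.
|P_net| = 0.49·5.67×10⁻⁸·4.831×10⁻⁴·3.507×10¹².

P_net ≈ 47.1 W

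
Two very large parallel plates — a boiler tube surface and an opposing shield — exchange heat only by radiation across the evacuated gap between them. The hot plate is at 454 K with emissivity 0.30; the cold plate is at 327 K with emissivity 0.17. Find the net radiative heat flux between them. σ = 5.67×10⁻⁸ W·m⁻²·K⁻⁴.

q ≈ 214 W/m²

For two infinite grey parallel plates, q = σ(T₁⁴ − T₂⁴)/(1/ε₁ + 1/ε₂ − 1).
T₁⁴ − T₂⁴ = 4.248×10¹⁰ − 1.143×10¹⁰ = 3.105×10¹⁰ K⁴.
1/ε₁ + 1/ε₂ − 1 = 3.333 + 5.882 − 1 = 8.216.
q = 5.67×10⁻⁸ × 3.105×10¹⁰ / 8.216.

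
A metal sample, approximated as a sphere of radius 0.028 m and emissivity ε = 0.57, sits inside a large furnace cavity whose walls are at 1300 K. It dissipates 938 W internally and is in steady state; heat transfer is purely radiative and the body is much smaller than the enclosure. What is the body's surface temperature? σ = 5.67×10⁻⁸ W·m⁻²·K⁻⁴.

T ≈ 1550 K

For a small grey body in a large enclosure, net radiated power = εσA(T⁴ − T_w⁴).
Steady state: P = εσA(T⁴ − T_w⁴) with A = 4πr² = 0.009852 m².
T⁴ = P/(εσA) + T_w⁴ = 938/(0.57·5.67×10⁻⁸·0.009852) + (1300)⁴
    = 2.946×10¹² + 2.856×10¹² = 5.802×10¹² K⁴.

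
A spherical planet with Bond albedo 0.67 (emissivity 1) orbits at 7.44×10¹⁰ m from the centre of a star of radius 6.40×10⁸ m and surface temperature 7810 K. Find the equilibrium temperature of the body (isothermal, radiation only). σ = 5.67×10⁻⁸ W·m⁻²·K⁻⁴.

The star's surface emits σT_*⁴; at distance d the flux is S = σT_*⁴(R_*/d)².
S = 5.67×10⁻⁸·(7810)⁴·(6.40×10⁸/7.44×10¹⁰)² = 15610 W/m².
For an isothermal sphere T⁴ = (1−a)S/(4σ) = 2.271×10¹⁰ K⁴.

T ≈ 388 K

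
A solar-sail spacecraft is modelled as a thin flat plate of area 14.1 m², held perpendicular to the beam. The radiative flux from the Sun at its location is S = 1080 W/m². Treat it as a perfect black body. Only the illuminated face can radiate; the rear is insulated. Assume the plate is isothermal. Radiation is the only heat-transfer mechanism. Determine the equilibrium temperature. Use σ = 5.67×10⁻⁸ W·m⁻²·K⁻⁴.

At equilibrium, absorbed power = emitted power.
Absorbing cross-section = A = 14.10 m²; emitting surface = A = 14.10 m² (ratio 1).
S·A_cross = εσ·A_surf·T⁴  ⇒  T⁴ = S/(1σ).
T⁴ = 1.00·1080/(1·5.67×10⁻⁸) = 1.905×10¹⁰ K⁴.
T = (1.905×10¹⁰)^(1/4).

T ≈ 372 K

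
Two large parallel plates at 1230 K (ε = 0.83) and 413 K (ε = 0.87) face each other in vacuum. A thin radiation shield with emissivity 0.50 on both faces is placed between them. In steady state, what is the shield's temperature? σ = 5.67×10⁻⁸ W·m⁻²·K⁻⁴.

In steady state the net flux on the hot side equals that on the cold side.
σ(T₁⁴−T_s⁴)/D₁ = σ(T_s⁴−T₂⁴)/D₂, with D₁ = 1/ε₁+1/ε_s−1 = 2.205, D₂ = 1/ε_s+1/ε₂−1 = 2.149.
Solve for T_s⁴: T_s⁴ = (D₂·T₁⁴ + D₁·T₂⁴)/(D₁+D₂) = 1.145×10¹² K⁴.

T_s ≈ 1030 K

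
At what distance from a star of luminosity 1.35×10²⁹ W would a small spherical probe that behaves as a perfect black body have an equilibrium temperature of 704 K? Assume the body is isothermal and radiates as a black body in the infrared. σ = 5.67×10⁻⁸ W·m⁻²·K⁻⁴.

For an isothermal black-emitting sphere, (1−a)S·πr² = σ·4πr²·T⁴ ⇒ S = 4σT⁴/(1−a).
S = 4·5.67×10⁻⁸·(704)⁴/1.00 = 55710 W/m².
Flux falls as S = L/(4πd²), so d = √(L/(4πS)) = √(1.35×10²⁹/(4π·55710)).

d ≈ 4.39×10¹¹ m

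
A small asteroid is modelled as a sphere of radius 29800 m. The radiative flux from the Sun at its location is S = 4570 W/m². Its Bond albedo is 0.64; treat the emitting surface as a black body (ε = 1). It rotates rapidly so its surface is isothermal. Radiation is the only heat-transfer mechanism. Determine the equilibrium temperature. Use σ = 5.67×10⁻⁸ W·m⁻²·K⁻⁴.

T ≈ 292 K

At equilibrium, absorbed power = emitted power.
Absorbing cross-section = πr² = 2.790×10⁹ m²; emitting surface = 4πr² = 1.116×10¹⁰ m² (ratio 4).
(1−a)S·A_cross = εσ·A_surf·T⁴  ⇒  T⁴ = (1−a)S/(4σ).
T⁴ = 0.360·4570/(4·5.67×10⁻⁸) = 7.254×10⁹ K⁴.
T = (7.254×10⁹)^(1/4).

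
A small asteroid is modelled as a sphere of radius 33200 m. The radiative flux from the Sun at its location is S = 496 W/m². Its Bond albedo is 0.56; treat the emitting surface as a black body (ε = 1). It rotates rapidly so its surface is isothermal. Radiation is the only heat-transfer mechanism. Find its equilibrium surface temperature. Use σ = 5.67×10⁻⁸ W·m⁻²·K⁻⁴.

T ≈ 176 K

At equilibrium, absorbed power = emitted power.
Absorbing cross-section = πr² = 3.463×10⁹ m²; emitting surface = 4πr² = 1.385×10¹⁰ m² (ratio 4).
(1−a)S·A_cross = εσ·A_surf·T⁴  ⇒  T⁴ = (1−a)S/(4σ).
T⁴ = 0.440·496/(4·5.67×10⁻⁸) = 9.623×10⁸ K⁴.
T = (9.623×10⁸)^(1/4).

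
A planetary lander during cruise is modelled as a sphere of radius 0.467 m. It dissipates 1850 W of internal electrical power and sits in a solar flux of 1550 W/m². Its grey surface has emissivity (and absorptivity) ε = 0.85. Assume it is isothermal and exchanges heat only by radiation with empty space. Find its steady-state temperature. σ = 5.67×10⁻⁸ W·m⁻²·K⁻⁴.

T ≈ 380 K

At steady state, absorbed solar power + internal power = radiated power.
Absorbed: α·S·A_cross = 0.85·1550·0.6851 = 902.7 W (cross-section πr²).
Total input = 902.7 + 1850 = 2753 W.
Radiated: εσ·A_surf·T⁴ with A_surf = 4πr² = 2.741 m².
T⁴ = 2753/(0.85·5.67×10⁻⁸·2.741) = 2.084×10¹⁰ K⁴.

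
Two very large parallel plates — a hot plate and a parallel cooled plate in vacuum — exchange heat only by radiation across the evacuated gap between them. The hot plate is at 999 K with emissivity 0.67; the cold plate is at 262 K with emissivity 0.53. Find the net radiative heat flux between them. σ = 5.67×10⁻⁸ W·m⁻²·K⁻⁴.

q ≈ 23600 W/m²

For two infinite grey parallel plates, q = σ(T₁⁴ − T₂⁴)/(1/ε₁ + 1/ε₂ − 1).
T₁⁴ − T₂⁴ = 9.960×10¹¹ − 4.712×10⁹ = 9.913×10¹¹ K⁴.
1/ε₁ + 1/ε₂ − 1 = 1.493 + 1.887 − 1 = 2.379.
q = 5.67×10⁻⁸ × 9.913×10¹¹ / 2.379.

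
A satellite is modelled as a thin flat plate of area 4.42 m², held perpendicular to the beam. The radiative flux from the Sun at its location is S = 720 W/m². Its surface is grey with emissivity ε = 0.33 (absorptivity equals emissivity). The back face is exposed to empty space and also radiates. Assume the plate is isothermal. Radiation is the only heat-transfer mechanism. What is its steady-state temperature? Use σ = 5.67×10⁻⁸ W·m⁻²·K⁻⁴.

T ≈ 282 K

At equilibrium, absorbed power = emitted power.
Absorbing cross-section = A = 4.420 m²; emitting surface = 2A = 8.840 m² (ratio 2).
εS·A_cross = εσ·A_surf·T⁴  ⇒  T⁴ = S/(2σ)   (ε cancels).
T⁴ = 720/(2·5.67×10⁻⁸) = 6.349×10⁹ K⁴.
T = (6.349×10⁹)^(1/4).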